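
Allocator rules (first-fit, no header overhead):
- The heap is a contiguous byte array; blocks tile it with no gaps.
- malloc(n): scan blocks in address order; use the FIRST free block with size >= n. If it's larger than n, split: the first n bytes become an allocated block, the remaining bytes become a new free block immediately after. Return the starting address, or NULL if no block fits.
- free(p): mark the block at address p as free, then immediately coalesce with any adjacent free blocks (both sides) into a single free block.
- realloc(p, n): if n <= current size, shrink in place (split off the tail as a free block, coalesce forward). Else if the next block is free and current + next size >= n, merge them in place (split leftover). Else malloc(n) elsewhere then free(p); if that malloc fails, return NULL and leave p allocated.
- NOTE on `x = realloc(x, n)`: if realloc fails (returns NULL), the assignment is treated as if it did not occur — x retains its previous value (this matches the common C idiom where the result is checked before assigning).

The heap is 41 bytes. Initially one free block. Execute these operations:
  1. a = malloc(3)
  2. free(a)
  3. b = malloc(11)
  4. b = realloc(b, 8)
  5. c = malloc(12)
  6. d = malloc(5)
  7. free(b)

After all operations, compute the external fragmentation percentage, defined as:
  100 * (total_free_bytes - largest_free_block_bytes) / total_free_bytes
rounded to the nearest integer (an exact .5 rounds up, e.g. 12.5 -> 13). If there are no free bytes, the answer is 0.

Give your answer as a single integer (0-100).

Answer: 33

Derivation:
Op 1: a = malloc(3) -> a = 0; heap: [0-2 ALLOC][3-40 FREE]
Op 2: free(a) -> (freed a); heap: [0-40 FREE]
Op 3: b = malloc(11) -> b = 0; heap: [0-10 ALLOC][11-40 FREE]
Op 4: b = realloc(b, 8) -> b = 0; heap: [0-7 ALLOC][8-40 FREE]
Op 5: c = malloc(12) -> c = 8; heap: [0-7 ALLOC][8-19 ALLOC][20-40 FREE]
Op 6: d = malloc(5) -> d = 20; heap: [0-7 ALLOC][8-19 ALLOC][20-24 ALLOC][25-40 FREE]
Op 7: free(b) -> (freed b); heap: [0-7 FREE][8-19 ALLOC][20-24 ALLOC][25-40 FREE]
Free blocks: [8 16] total_free=24 largest=16 -> 100*(24-16)/24 = 800/24 ≈ 33.333 -> rounds to 33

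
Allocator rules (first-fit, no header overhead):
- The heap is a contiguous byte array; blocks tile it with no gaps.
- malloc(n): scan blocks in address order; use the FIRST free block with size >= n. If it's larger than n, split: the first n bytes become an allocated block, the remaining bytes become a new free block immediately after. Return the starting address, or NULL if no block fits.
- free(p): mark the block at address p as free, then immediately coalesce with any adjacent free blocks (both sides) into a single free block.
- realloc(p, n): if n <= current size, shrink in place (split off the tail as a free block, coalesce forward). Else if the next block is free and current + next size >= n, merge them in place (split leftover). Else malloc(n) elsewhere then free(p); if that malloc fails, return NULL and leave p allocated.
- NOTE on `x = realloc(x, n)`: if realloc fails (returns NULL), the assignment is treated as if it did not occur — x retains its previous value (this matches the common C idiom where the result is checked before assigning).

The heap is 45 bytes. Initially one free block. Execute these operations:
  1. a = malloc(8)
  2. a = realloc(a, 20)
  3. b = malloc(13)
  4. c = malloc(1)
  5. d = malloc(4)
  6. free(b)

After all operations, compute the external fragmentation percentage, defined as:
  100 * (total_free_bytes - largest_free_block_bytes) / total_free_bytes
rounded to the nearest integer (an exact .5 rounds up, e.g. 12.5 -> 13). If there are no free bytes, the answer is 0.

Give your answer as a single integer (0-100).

Op 1: a = malloc(8) -> a = 0; heap: [0-7 ALLOC][8-44 FREE]
Op 2: a = realloc(a, 20) -> a = 0; heap: [0-19 ALLOC][20-44 FREE]
Op 3: b = malloc(13) -> b = 20; heap: [0-19 ALLOC][20-32 ALLOC][33-44 FREE]
Op 4: c = malloc(1) -> c = 33; heap: [0-19 ALLOC][20-32 ALLOC][33-33 ALLOC][34-44 FREE]
Op 5: d = malloc(4) -> d = 34; heap: [0-19 ALLOC][20-32 ALLOC][33-33 ALLOC][34-37 ALLOC][38-44 FREE]
Op 6: free(b) -> (freed b); heap: [0-19 ALLOC][20-32 FREE][33-33 ALLOC][34-37 ALLOC][38-44 FREE]
Free blocks: [13 7] total_free=20 largest=13 -> 100*(20-13)/20 = 700/20 = 35

Answer: 35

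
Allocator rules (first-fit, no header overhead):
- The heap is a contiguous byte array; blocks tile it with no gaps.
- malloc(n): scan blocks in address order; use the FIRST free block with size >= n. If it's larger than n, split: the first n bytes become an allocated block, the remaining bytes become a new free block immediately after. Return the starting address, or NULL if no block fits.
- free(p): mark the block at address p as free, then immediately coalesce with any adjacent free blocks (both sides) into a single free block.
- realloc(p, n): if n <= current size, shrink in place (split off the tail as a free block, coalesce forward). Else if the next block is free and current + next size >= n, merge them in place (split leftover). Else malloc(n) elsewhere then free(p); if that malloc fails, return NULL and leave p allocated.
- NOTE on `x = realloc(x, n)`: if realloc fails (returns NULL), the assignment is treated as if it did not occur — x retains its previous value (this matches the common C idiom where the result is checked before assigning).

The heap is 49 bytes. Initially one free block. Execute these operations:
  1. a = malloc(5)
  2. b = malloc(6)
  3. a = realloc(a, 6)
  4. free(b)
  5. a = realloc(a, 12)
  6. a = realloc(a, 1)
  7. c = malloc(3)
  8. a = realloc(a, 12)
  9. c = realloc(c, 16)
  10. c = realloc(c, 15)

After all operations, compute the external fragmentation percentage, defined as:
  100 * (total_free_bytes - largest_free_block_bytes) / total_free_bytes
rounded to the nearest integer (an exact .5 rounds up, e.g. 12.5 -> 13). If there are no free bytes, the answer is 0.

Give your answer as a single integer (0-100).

Answer: 50

Derivation:
Op 1: a = malloc(5) -> a = 0; heap: [0-4 ALLOC][5-48 FREE]
Op 2: b = malloc(6) -> b = 5; heap: [0-4 ALLOC][5-10 ALLOC][11-48 FREE]
Op 3: a = realloc(a, 6) -> a = 11; heap: [0-4 FREE][5-10 ALLOC][11-16 ALLOC][17-48 FREE]
Op 4: free(b) -> (freed b); heap: [0-10 FREE][11-16 ALLOC][17-48 FREE]
Op 5: a = realloc(a, 12) -> a = 11; heap: [0-10 FREE][11-22 ALLOC][23-48 FREE]
Op 6: a = realloc(a, 1) -> a = 11; heap: [0-10 FREE][11-11 ALLOC][12-48 FREE]
Op 7: c = malloc(3) -> c = 0; heap: [0-2 ALLOC][3-10 FREE][11-11 ALLOC][12-48 FREE]
Op 8: a = realloc(a, 12) -> a = 11; heap: [0-2 ALLOC][3-10 FREE][11-22 ALLOC][23-48 FREE]
Op 9: c = realloc(c, 16) -> c = 23; heap: [0-10 FREE][11-22 ALLOC][23-38 ALLOC][39-48 FREE]
Op 10: c = realloc(c, 15) -> c = 23; heap: [0-10 FREE][11-22 ALLOC][23-37 ALLOC][38-48 FREE]
Free blocks: [11 11] total_free=22 largest=11 -> 100*(22-11)/22 = 1100/22 = 50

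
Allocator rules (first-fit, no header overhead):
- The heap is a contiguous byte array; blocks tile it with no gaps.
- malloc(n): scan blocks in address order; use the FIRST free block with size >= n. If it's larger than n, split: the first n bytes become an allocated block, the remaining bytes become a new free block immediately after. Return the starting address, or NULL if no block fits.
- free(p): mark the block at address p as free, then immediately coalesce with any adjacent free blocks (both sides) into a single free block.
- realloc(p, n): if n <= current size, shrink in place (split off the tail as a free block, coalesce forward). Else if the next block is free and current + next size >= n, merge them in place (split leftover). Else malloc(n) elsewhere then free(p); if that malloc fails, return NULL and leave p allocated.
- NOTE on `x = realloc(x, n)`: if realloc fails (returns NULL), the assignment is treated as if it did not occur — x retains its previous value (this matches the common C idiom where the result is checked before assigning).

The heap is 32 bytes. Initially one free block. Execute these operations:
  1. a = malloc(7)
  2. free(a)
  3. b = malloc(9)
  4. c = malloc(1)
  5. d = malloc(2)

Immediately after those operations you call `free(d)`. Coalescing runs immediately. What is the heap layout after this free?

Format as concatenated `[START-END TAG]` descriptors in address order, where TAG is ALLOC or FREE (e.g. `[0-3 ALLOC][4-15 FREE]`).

Op 1: a = malloc(7) -> a = 0; heap: [0-6 ALLOC][7-31 FREE]
Op 2: free(a) -> (freed a); heap: [0-31 FREE]
Op 3: b = malloc(9) -> b = 0; heap: [0-8 ALLOC][9-31 FREE]
Op 4: c = malloc(1) -> c = 9; heap: [0-8 ALLOC][9-9 ALLOC][10-31 FREE]
Op 5: d = malloc(2) -> d = 10; heap: [0-8 ALLOC][9-9 ALLOC][10-11 ALLOC][12-31 FREE]
free(d): d = 10 -> block [10-11 ALLOC]; mark free, coalesce with adjacent free neighbors -> [0-8 ALLOC][9-9 ALLOC][10-31 FREE]

Answer: [0-8 ALLOC][9-9 ALLOC][10-31 FREE]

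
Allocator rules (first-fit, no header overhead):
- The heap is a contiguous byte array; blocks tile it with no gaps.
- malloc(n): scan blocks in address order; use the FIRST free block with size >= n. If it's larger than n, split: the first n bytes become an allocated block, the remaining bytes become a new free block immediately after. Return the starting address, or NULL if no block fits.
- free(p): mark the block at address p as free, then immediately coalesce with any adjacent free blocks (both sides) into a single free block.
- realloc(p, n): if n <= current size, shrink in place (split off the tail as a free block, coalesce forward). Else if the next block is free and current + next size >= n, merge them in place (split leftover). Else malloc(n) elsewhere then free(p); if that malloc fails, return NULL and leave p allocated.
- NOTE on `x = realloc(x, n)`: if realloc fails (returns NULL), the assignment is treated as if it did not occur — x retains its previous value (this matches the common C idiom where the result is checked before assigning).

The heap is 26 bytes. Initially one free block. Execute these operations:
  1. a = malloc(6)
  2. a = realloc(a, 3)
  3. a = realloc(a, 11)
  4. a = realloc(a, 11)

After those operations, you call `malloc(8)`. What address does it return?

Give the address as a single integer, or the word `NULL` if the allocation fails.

Answer: 11

Derivation:
Op 1: a = malloc(6) -> a = 0; heap: [0-5 ALLOC][6-25 FREE]
Op 2: a = realloc(a, 3) -> a = 0; heap: [0-2 ALLOC][3-25 FREE]
Op 3: a = realloc(a, 11) -> a = 0; heap: [0-10 ALLOC][11-25 FREE]
Op 4: a = realloc(a, 11) -> a = 0; heap: [0-10 ALLOC][11-25 FREE]
malloc(8): first-fit scan over [0-10 ALLOC][11-25 FREE] -> 11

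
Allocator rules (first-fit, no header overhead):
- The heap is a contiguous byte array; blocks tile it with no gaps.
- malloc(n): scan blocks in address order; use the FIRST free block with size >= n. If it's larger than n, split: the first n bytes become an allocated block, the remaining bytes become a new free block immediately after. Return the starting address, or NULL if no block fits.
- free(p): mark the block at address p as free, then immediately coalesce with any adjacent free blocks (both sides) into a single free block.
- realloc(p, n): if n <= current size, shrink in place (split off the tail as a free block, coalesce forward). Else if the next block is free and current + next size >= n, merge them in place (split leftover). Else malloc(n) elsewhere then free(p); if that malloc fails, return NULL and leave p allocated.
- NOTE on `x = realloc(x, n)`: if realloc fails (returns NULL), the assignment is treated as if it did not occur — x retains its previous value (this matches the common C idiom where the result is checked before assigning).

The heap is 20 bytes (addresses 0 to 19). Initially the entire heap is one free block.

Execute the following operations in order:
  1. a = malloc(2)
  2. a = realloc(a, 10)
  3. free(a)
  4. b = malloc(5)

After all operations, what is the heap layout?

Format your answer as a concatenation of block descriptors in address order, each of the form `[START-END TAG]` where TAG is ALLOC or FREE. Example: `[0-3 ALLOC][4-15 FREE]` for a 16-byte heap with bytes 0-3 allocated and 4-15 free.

Op 1: a = malloc(2) -> a = 0; heap: [0-1 ALLOC][2-19 FREE]
Op 2: a = realloc(a, 10) -> a = 0; heap: [0-9 ALLOC][10-19 FREE]
Op 3: free(a) -> (freed a); heap: [0-19 FREE]
Op 4: b = malloc(5) -> b = 0; heap: [0-4 ALLOC][5-19 FREE]

Answer: [0-4 ALLOC][5-19 FREE]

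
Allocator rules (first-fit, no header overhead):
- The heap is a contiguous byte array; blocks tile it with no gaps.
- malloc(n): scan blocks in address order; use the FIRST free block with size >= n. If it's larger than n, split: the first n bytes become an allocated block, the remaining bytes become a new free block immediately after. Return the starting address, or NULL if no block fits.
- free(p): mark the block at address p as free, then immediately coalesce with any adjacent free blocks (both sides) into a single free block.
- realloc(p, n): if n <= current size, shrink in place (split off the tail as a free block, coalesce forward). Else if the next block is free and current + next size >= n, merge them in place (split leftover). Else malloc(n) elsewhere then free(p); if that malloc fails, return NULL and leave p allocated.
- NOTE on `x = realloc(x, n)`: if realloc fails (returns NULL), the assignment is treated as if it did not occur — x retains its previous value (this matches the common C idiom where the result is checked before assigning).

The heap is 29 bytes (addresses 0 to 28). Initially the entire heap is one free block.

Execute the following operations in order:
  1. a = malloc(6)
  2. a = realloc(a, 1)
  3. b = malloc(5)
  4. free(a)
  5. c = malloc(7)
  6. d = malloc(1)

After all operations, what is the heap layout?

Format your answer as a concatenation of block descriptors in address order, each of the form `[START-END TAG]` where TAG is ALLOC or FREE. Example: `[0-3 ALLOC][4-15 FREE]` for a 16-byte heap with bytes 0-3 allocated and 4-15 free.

Op 1: a = malloc(6) -> a = 0; heap: [0-5 ALLOC][6-28 FREE]
Op 2: a = realloc(a, 1) -> a = 0; heap: [0-0 ALLOC][1-28 FREE]
Op 3: b = malloc(5) -> b = 1; heap: [0-0 ALLOC][1-5 ALLOC][6-28 FREE]
Op 4: free(a) -> (freed a); heap: [0-0 FREE][1-5 ALLOC][6-28 FREE]
Op 5: c = malloc(7) -> c = 6; heap: [0-0 FREE][1-5 ALLOC][6-12 ALLOC][13-28 FREE]
Op 6: d = malloc(1) -> d = 0; heap: [0-0 ALLOC][1-5 ALLOC][6-12 ALLOC][13-28 FREE]

Answer: [0-0 ALLOC][1-5 ALLOC][6-12 ALLOC][13-28 FREE]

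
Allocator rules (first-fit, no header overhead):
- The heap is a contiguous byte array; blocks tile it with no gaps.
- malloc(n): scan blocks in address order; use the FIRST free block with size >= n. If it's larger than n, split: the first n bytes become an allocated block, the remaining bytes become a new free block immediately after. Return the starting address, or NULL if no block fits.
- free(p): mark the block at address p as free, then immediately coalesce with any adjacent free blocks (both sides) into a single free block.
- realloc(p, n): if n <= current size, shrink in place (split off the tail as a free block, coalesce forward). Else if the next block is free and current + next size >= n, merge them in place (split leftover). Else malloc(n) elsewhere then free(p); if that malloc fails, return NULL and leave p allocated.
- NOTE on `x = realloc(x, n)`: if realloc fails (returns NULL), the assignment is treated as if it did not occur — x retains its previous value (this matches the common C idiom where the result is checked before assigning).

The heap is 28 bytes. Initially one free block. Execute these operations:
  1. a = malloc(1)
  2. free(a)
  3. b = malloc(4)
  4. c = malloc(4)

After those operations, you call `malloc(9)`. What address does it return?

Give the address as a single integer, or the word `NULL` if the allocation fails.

Op 1: a = malloc(1) -> a = 0; heap: [0-0 ALLOC][1-27 FREE]
Op 2: free(a) -> (freed a); heap: [0-27 FREE]
Op 3: b = malloc(4) -> b = 0; heap: [0-3 ALLOC][4-27 FREE]
Op 4: c = malloc(4) -> c = 4; heap: [0-3 ALLOC][4-7 ALLOC][8-27 FREE]
malloc(9): first-fit scan over [0-3 ALLOC][4-7 ALLOC][8-27 FREE] -> 8

Answer: 8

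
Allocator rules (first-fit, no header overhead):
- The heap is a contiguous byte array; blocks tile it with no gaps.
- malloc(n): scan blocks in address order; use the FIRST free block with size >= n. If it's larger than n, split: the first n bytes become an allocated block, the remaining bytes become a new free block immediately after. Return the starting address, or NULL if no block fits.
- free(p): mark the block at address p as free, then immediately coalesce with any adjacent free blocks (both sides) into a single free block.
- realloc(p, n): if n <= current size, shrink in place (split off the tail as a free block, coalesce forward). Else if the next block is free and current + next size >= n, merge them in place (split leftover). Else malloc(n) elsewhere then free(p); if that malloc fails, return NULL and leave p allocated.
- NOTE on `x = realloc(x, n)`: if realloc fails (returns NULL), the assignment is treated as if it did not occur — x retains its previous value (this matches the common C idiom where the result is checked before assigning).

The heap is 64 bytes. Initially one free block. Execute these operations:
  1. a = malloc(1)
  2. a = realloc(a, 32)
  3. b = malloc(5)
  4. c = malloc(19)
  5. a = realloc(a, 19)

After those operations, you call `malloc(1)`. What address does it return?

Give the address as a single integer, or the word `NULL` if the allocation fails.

Op 1: a = malloc(1) -> a = 0; heap: [0-0 ALLOC][1-63 FREE]
Op 2: a = realloc(a, 32) -> a = 0; heap: [0-31 ALLOC][32-63 FREE]
Op 3: b = malloc(5) -> b = 32; heap: [0-31 ALLOC][32-36 ALLOC][37-63 FREE]
Op 4: c = malloc(19) -> c = 37; heap: [0-31 ALLOC][32-36 ALLOC][37-55 ALLOC][56-63 FREE]
Op 5: a = realloc(a, 19) -> a = 0; heap: [0-18 ALLOC][19-31 FREE][32-36 ALLOC][37-55 ALLOC][56-63 FREE]
malloc(1): first-fit scan over [0-18 ALLOC][19-31 FREE][32-36 ALLOC][37-55 ALLOC][56-63 FREE] -> 19

Answer: 19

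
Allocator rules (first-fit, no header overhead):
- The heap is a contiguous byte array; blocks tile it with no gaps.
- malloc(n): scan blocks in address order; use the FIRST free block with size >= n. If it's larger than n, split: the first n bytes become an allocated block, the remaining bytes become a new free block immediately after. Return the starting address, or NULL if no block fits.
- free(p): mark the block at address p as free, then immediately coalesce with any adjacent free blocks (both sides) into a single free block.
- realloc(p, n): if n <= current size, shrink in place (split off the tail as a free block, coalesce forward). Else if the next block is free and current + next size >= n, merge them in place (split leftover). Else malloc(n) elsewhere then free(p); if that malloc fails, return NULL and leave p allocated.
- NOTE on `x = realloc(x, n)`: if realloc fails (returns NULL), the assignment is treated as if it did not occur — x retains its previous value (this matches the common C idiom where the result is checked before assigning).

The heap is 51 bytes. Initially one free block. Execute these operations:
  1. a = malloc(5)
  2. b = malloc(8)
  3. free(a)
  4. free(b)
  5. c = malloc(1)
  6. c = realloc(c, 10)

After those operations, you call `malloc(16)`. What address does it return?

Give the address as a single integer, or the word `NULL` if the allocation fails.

Op 1: a = malloc(5) -> a = 0; heap: [0-4 ALLOC][5-50 FREE]
Op 2: b = malloc(8) -> b = 5; heap: [0-4 ALLOC][5-12 ALLOC][13-50 FREE]
Op 3: free(a) -> (freed a); heap: [0-4 FREE][5-12 ALLOC][13-50 FREE]
Op 4: free(b) -> (freed b); heap: [0-50 FREE]
Op 5: c = malloc(1) -> c = 0; heap: [0-0 ALLOC][1-50 FREE]
Op 6: c = realloc(c, 10) -> c = 0; heap: [0-9 ALLOC][10-50 FREE]
malloc(16): first-fit scan over [0-9 ALLOC][10-50 FREE] -> 10

Answer: 10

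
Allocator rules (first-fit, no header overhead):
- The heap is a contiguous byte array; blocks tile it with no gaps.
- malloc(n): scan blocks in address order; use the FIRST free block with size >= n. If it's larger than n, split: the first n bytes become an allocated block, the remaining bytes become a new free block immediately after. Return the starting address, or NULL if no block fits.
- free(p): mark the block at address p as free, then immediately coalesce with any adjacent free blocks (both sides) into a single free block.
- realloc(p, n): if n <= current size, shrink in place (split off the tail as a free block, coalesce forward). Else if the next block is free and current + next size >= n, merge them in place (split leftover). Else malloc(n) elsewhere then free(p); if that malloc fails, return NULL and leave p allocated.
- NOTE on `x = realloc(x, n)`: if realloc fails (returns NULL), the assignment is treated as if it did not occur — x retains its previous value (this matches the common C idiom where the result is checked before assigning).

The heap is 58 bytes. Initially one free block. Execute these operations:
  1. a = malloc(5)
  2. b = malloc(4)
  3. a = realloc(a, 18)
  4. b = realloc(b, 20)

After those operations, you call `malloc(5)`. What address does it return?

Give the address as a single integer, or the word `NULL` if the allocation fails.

Answer: 0

Derivation:
Op 1: a = malloc(5) -> a = 0; heap: [0-4 ALLOC][5-57 FREE]
Op 2: b = malloc(4) -> b = 5; heap: [0-4 ALLOC][5-8 ALLOC][9-57 FREE]
Op 3: a = realloc(a, 18) -> a = 9; heap: [0-4 FREE][5-8 ALLOC][9-26 ALLOC][27-57 FREE]
Op 4: b = realloc(b, 20) -> b = 27; heap: [0-8 FREE][9-26 ALLOC][27-46 ALLOC][47-57 FREE]
malloc(5): first-fit scan over [0-8 FREE][9-26 ALLOC][27-46 ALLOC][47-57 FREE] -> 0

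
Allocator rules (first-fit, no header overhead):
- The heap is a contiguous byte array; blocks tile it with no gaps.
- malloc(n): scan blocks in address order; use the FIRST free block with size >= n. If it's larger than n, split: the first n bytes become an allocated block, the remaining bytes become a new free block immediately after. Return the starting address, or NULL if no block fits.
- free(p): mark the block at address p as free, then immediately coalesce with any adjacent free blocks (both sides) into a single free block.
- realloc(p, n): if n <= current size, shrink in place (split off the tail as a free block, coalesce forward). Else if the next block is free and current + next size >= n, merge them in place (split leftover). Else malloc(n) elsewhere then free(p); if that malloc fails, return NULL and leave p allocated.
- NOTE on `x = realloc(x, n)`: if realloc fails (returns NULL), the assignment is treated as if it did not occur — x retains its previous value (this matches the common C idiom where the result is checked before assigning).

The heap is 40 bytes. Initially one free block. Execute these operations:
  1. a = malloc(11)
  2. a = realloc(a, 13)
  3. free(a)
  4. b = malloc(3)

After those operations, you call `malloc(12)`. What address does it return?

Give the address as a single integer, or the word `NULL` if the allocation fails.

Op 1: a = malloc(11) -> a = 0; heap: [0-10 ALLOC][11-39 FREE]
Op 2: a = realloc(a, 13) -> a = 0; heap: [0-12 ALLOC][13-39 FREE]
Op 3: free(a) -> (freed a); heap: [0-39 FREE]
Op 4: b = malloc(3) -> b = 0; heap: [0-2 ALLOC][3-39 FREE]
malloc(12): first-fit scan over [0-2 ALLOC][3-39 FREE] -> 3

Answer: 3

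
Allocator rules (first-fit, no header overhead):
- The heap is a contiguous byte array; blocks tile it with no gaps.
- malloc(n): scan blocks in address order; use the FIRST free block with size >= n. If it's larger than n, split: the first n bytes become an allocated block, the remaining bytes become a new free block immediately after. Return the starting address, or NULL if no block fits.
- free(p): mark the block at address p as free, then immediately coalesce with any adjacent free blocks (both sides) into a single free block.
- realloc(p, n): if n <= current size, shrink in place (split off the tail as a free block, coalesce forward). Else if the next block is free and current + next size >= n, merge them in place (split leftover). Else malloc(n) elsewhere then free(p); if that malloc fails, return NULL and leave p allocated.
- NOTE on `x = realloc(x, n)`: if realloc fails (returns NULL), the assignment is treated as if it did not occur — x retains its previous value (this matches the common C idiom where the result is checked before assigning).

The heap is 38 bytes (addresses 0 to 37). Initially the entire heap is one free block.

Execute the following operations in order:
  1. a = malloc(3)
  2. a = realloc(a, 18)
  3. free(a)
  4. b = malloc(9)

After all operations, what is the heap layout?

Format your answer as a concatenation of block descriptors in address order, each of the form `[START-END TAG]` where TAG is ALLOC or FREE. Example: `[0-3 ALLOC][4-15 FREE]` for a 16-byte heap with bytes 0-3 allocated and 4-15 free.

Op 1: a = malloc(3) -> a = 0; heap: [0-2 ALLOC][3-37 FREE]
Op 2: a = realloc(a, 18) -> a = 0; heap: [0-17 ALLOC][18-37 FREE]
Op 3: free(a) -> (freed a); heap: [0-37 FREE]
Op 4: b = malloc(9) -> b = 0; heap: [0-8 ALLOC][9-37 FREE]

Answer: [0-8 ALLOC][9-37 FREE]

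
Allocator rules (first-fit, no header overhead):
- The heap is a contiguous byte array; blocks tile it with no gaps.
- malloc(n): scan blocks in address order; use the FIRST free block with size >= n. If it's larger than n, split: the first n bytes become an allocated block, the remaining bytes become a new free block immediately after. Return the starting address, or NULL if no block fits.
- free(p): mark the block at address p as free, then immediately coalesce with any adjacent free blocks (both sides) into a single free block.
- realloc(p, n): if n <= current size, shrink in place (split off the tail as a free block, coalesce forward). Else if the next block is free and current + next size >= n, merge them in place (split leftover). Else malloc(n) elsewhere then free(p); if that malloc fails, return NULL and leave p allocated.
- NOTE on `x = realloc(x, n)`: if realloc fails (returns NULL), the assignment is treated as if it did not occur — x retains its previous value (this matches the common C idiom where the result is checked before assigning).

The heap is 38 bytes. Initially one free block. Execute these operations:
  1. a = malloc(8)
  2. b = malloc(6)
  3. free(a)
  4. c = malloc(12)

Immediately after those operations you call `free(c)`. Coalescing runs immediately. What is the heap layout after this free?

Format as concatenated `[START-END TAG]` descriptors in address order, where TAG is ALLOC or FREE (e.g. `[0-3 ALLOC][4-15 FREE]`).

Answer: [0-7 FREE][8-13 ALLOC][14-37 FREE]

Derivation:
Op 1: a = malloc(8) -> a = 0; heap: [0-7 ALLOC][8-37 FREE]
Op 2: b = malloc(6) -> b = 8; heap: [0-7 ALLOC][8-13 ALLOC][14-37 FREE]
Op 3: free(a) -> (freed a); heap: [0-7 FREE][8-13 ALLOC][14-37 FREE]
Op 4: c = malloc(12) -> c = 14; heap: [0-7 FREE][8-13 ALLOC][14-25 ALLOC][26-37 FREE]
free(c): c = 14 -> block [14-25 ALLOC]; mark free, coalesce with adjacent free neighbors -> [0-7 FREE][8-13 ALLOC][14-37 FREE]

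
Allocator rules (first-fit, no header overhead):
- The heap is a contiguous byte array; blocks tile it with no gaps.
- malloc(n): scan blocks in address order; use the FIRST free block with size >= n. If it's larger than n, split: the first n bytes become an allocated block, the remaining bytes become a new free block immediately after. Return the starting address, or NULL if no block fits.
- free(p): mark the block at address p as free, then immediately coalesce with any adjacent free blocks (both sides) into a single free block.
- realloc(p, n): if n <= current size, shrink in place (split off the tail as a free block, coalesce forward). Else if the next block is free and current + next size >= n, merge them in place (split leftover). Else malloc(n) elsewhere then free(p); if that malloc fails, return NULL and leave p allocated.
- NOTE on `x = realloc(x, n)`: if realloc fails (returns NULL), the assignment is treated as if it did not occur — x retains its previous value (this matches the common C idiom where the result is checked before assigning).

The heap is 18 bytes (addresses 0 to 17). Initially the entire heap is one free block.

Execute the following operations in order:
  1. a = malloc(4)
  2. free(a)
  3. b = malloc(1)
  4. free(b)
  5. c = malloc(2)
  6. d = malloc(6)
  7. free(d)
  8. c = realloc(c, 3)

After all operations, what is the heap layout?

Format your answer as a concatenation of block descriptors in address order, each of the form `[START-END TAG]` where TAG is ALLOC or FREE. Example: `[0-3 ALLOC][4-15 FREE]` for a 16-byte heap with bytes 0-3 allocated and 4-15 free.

Op 1: a = malloc(4) -> a = 0; heap: [0-3 ALLOC][4-17 FREE]
Op 2: free(a) -> (freed a); heap: [0-17 FREE]
Op 3: b = malloc(1) -> b = 0; heap: [0-0 ALLOC][1-17 FREE]
Op 4: free(b) -> (freed b); heap: [0-17 FREE]
Op 5: c = malloc(2) -> c = 0; heap: [0-1 ALLOC][2-17 FREE]
Op 6: d = malloc(6) -> d = 2; heap: [0-1 ALLOC][2-7 ALLOC][8-17 FREE]
Op 7: free(d) -> (freed d); heap: [0-1 ALLOC][2-17 FREE]
Op 8: c = realloc(c, 3) -> c = 0; heap: [0-2 ALLOC][3-17 FREE]

Answer: [0-2 ALLOC][3-17 FREE]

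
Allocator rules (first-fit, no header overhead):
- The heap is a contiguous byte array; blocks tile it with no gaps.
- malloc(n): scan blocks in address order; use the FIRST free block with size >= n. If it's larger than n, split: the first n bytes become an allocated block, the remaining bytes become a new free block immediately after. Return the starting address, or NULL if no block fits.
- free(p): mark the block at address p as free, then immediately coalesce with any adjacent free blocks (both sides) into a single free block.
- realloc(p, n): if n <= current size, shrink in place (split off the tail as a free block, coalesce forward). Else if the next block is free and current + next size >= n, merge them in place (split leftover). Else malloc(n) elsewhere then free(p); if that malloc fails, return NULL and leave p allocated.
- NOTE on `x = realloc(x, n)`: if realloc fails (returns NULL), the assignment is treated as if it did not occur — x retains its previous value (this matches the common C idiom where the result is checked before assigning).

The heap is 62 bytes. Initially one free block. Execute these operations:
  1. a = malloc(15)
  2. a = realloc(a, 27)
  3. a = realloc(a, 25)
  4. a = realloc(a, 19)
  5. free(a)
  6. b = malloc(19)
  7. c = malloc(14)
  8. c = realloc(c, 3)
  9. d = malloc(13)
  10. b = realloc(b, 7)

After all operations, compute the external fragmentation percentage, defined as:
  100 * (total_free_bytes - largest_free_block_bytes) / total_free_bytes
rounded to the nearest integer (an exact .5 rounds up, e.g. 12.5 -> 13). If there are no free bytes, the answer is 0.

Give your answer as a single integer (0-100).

Answer: 31

Derivation:
Op 1: a = malloc(15) -> a = 0; heap: [0-14 ALLOC][15-61 FREE]
Op 2: a = realloc(a, 27) -> a = 0; heap: [0-26 ALLOC][27-61 FREE]
Op 3: a = realloc(a, 25) -> a = 0; heap: [0-24 ALLOC][25-61 FREE]
Op 4: a = realloc(a, 19) -> a = 0; heap: [0-18 ALLOC][19-61 FREE]
Op 5: free(a) -> (freed a); heap: [0-61 FREE]
Op 6: b = malloc(19) -> b = 0; heap: [0-18 ALLOC][19-61 FREE]
Op 7: c = malloc(14) -> c = 19; heap: [0-18 ALLOC][19-32 ALLOC][33-61 FREE]
Op 8: c = realloc(c, 3) -> c = 19; heap: [0-18 ALLOC][19-21 ALLOC][22-61 FREE]
Op 9: d = malloc(13) -> d = 22; heap: [0-18 ALLOC][19-21 ALLOC][22-34 ALLOC][35-61 FREE]
Op 10: b = realloc(b, 7) -> b = 0; heap: [0-6 ALLOC][7-18 FREE][19-21 ALLOC][22-34 ALLOC][35-61 FREE]
Free blocks: [12 27] total_free=39 largest=27 -> 100*(39-27)/39 = 1200/39 ≈ 30.769 -> rounds to 31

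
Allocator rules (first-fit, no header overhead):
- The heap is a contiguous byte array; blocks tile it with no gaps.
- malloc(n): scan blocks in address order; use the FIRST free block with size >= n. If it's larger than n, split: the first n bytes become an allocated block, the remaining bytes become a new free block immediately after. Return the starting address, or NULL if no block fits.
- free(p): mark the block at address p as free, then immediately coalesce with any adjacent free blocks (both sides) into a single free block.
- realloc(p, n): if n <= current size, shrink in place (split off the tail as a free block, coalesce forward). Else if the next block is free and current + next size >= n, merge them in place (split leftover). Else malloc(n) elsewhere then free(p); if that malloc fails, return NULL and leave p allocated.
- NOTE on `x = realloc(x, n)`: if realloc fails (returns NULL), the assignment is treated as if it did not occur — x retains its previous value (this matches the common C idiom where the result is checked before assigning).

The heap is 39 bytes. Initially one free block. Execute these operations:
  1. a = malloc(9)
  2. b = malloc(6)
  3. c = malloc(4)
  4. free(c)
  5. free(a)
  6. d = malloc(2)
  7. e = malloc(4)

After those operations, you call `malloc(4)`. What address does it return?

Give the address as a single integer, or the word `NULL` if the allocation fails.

Op 1: a = malloc(9) -> a = 0; heap: [0-8 ALLOC][9-38 FREE]
Op 2: b = malloc(6) -> b = 9; heap: [0-8 ALLOC][9-14 ALLOC][15-38 FREE]
Op 3: c = malloc(4) -> c = 15; heap: [0-8 ALLOC][9-14 ALLOC][15-18 ALLOC][19-38 FREE]
Op 4: free(c) -> (freed c); heap: [0-8 ALLOC][9-14 ALLOC][15-38 FREE]
Op 5: free(a) -> (freed a); heap: [0-8 FREE][9-14 ALLOC][15-38 FREE]
Op 6: d = malloc(2) -> d = 0; heap: [0-1 ALLOC][2-8 FREE][9-14 ALLOC][15-38 FREE]
Op 7: e = malloc(4) -> e = 2; heap: [0-1 ALLOC][2-5 ALLOC][6-8 FREE][9-14 ALLOC][15-38 FREE]
malloc(4): first-fit scan over [0-1 ALLOC][2-5 ALLOC][6-8 FREE][9-14 ALLOC][15-38 FREE] -> 15

Answer: 15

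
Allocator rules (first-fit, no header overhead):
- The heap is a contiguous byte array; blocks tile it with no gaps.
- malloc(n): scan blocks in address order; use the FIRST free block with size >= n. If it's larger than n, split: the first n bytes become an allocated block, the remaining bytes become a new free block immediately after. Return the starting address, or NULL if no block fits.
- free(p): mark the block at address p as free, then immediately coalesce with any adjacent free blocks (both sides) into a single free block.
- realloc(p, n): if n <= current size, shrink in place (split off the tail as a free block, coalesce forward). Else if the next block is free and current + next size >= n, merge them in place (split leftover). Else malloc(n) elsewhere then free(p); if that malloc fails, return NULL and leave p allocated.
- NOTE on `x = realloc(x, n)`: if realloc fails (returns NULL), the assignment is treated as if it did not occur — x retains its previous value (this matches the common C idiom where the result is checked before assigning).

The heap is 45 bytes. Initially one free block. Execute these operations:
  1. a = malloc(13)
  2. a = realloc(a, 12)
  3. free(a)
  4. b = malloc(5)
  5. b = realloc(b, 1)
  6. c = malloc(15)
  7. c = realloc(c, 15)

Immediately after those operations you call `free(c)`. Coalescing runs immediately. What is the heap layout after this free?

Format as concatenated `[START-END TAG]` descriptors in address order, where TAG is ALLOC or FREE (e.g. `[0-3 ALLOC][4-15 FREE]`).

Op 1: a = malloc(13) -> a = 0; heap: [0-12 ALLOC][13-44 FREE]
Op 2: a = realloc(a, 12) -> a = 0; heap: [0-11 ALLOC][12-44 FREE]
Op 3: free(a) -> (freed a); heap: [0-44 FREE]
Op 4: b = malloc(5) -> b = 0; heap: [0-4 ALLOC][5-44 FREE]
Op 5: b = realloc(b, 1) -> b = 0; heap: [0-0 ALLOC][1-44 FREE]
Op 6: c = malloc(15) -> c = 1; heap: [0-0 ALLOC][1-15 ALLOC][16-44 FREE]
Op 7: c = realloc(c, 15) -> c = 1; heap: [0-0 ALLOC][1-15 ALLOC][16-44 FREE]
free(c): c = 1 -> block [1-15 ALLOC]; mark free, coalesce with adjacent free neighbors -> [0-0 ALLOC][1-44 FREE]

Answer: [0-0 ALLOC][1-44 FREE]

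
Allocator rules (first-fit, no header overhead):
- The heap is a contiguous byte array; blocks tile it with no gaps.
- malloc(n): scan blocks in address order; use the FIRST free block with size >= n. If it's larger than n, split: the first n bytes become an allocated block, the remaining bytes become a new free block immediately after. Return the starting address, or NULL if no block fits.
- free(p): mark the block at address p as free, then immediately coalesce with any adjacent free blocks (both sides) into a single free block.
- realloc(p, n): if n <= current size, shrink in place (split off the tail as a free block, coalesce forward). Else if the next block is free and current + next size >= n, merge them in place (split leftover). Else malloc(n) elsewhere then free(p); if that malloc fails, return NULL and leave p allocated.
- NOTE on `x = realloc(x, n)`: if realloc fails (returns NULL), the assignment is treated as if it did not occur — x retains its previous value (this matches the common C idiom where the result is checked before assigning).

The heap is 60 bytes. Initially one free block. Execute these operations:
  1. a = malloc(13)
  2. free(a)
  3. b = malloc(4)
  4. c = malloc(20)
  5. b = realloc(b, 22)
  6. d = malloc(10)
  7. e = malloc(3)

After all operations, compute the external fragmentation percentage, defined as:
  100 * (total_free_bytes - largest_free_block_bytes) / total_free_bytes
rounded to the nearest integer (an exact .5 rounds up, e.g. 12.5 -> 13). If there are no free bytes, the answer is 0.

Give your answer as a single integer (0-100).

Op 1: a = malloc(13) -> a = 0; heap: [0-12 ALLOC][13-59 FREE]
Op 2: free(a) -> (freed a); heap: [0-59 FREE]
Op 3: b = malloc(4) -> b = 0; heap: [0-3 ALLOC][4-59 FREE]
Op 4: c = malloc(20) -> c = 4; heap: [0-3 ALLOC][4-23 ALLOC][24-59 FREE]
Op 5: b = realloc(b, 22) -> b = 24; heap: [0-3 FREE][4-23 ALLOC][24-45 ALLOC][46-59 FREE]
Op 6: d = malloc(10) -> d = 46; heap: [0-3 FREE][4-23 ALLOC][24-45 ALLOC][46-55 ALLOC][56-59 FREE]
Op 7: e = malloc(3) -> e = 0; heap: [0-2 ALLOC][3-3 FREE][4-23 ALLOC][24-45 ALLOC][46-55 ALLOC][56-59 FREE]
Free blocks: [1 4] total_free=5 largest=4 -> 100*(5-4)/5 = 100/5 = 20

Answer: 20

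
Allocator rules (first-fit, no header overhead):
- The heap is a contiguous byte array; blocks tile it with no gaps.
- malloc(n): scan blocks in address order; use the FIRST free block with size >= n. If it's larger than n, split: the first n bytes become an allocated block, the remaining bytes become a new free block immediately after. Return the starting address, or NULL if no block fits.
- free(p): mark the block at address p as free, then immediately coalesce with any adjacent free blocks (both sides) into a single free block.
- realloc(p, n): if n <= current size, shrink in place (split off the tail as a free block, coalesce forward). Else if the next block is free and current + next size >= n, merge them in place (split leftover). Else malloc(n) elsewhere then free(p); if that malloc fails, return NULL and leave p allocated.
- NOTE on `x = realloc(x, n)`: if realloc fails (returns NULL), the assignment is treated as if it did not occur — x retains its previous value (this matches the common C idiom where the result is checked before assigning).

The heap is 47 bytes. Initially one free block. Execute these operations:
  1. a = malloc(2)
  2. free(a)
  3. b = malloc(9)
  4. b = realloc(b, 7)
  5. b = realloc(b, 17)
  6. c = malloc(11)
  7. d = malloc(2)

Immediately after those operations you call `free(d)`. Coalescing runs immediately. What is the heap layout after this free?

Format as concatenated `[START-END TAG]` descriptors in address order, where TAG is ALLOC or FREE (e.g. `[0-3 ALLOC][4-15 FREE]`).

Answer: [0-16 ALLOC][17-27 ALLOC][28-46 FREE]

Derivation:
Op 1: a = malloc(2) -> a = 0; heap: [0-1 ALLOC][2-46 FREE]
Op 2: free(a) -> (freed a); heap: [0-46 FREE]
Op 3: b = malloc(9) -> b = 0; heap: [0-8 ALLOC][9-46 FREE]
Op 4: b = realloc(b, 7) -> b = 0; heap: [0-6 ALLOC][7-46 FREE]
Op 5: b = realloc(b, 17) -> b = 0; heap: [0-16 ALLOC][17-46 FREE]
Op 6: c = malloc(11) -> c = 17; heap: [0-16 ALLOC][17-27 ALLOC][28-46 FREE]
Op 7: d = malloc(2) -> d = 28; heap: [0-16 ALLOC][17-27 ALLOC][28-29 ALLOC][30-46 FREE]
free(d): d = 28 -> block [28-29 ALLOC]; mark free, coalesce with adjacent free neighbors -> [0-16 ALLOC][17-27 ALLOC][28-46 FREE]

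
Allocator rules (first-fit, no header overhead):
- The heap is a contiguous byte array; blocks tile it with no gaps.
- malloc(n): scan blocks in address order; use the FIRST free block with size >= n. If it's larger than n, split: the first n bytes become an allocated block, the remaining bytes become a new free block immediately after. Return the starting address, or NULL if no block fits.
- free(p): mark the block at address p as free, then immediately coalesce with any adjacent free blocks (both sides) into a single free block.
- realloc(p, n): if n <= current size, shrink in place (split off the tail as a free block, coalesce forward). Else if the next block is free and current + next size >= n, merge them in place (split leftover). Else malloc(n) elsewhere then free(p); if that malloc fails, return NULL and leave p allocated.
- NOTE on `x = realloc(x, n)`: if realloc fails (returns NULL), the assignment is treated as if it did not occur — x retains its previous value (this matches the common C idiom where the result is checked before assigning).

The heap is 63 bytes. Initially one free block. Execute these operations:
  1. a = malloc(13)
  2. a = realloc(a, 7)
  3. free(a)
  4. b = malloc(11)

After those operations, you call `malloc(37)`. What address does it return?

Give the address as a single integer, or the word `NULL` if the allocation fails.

Answer: 11

Derivation:
Op 1: a = malloc(13) -> a = 0; heap: [0-12 ALLOC][13-62 FREE]
Op 2: a = realloc(a, 7) -> a = 0; heap: [0-6 ALLOC][7-62 FREE]
Op 3: free(a) -> (freed a); heap: [0-62 FREE]
Op 4: b = malloc(11) -> b = 0; heap: [0-10 ALLOC][11-62 FREE]
malloc(37): first-fit scan over [0-10 ALLOC][11-62 FREE] -> 11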